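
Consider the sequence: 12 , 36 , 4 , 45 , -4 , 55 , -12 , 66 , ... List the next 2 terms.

-20, 78

Taking every 2nd term gives 2 separate tracks.
Track A: 12, 4, -4, -12 (subtracting 8 each time).
Track B: 36, 45, 55, 66 (triangular numbers starting at T_8).
The 9th slot belongs to track A; its 5th term is -20.
Position 10 → track B, term 5 = 78.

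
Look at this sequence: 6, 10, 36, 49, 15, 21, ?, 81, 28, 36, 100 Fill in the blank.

Reading positions in blocks of 4 reveals the pattern AABB — 2 tracks woven together.
Stream A is 6, 10, 15, 21, 28, 36, which is triangular numbers starting at T_3.
Stream B is 36, 49, ?, 81, 100, which is perfect squares starting at 6².
Filling stream B at index 3 by its rule yields 64.

64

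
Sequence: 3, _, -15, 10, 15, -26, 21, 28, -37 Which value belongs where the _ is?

6

The slot pattern repeats as AAB (period 3), so there are 2 interleaved tracks.
Stream A: 3, ?, 10, 15, 21, 28 — triangular numbers n(n+1)/2 for n = 2, 3, ….
Stream B: -15, -26, -37 — subtracting 11 each time.
The gap is stream A's term 2; the rule gives 6.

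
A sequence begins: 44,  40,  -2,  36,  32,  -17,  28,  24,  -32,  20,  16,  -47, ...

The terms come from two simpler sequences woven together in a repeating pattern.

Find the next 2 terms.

12, 8

The slot pattern repeats as AAB (period 3), so there are 2 interleaved tracks.
Subsequence A = 44, 40, 36, 32, 28, 24, 20, 16: arithmetic, step −4.
Subsequence B = -2, -17, -32, -47: arithmetic, step −15.
Position 13 → subsequence A, term 9 = 12.
The 14th slot belongs to subsequence A; its 10th term is 8.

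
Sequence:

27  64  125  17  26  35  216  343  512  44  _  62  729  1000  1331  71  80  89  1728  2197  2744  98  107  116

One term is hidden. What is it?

The slot pattern repeats as AAABBB (period 6), so there are 2 interleaved tracks.
Subsequence A = 27, 64, 125, 216, 343, 512, 729, 1000, 1331, 1728, 2197, 2744: perfect cubes starting at 3³.
Subsequence B = 17, 26, 35, 44, ?, 62, 71, 80, 89, 98, 107, 116: adding 9 each time.
Subsequence B's pattern makes the blank 53.

53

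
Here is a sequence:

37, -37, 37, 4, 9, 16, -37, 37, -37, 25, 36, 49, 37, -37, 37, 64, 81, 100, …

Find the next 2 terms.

Reading positions in blocks of 6 reveals the pattern AAABBB — 2 tracks woven together.
Subsequence A: 37, -37, 37, -37, 37, -37, 37, -37, 37 (the oscillation 37·(−1)^(n+1)).
Subsequence B: 4, 9, 16, 25, 36, 49, 64, 81, 100 (the squares 2², 3², 4², …).
Term 19 comes from subsequence A (its 10th entry): -37.
Position 20 falls in subsequence A as its term 11, giving 37.

-37, 37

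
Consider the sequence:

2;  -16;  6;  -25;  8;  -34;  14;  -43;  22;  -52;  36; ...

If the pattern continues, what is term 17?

Split by position mod 2 into 2 tracks.
Track A: 2, 6, 8, 14, 22, 36. Fibonacci-style (each term is the sum of the two before it).
Track B: -16, -25, -34, -43, -52. Arithmetic, step −9.
The 17th slot belongs to track A; its 9th term is 152.

152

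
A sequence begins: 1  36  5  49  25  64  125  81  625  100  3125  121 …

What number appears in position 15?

Positions 1, 3, 5, … form one subsequence and positions 2, 4, 6, … form another.
Subsequence A: 1, 5, 25, 125, 625, 3125 — successive powers of 5.
Subsequence B: 36, 49, 64, 81, 100, 121 — consecutive squares n² from n = 6.
Position 15 falls in subsequence A as its term 8, giving 78125.

78125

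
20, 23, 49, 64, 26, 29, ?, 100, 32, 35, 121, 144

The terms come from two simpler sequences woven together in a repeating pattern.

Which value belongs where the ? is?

81

Reading positions in blocks of 4 reveals the pattern AABB — 2 tracks woven together.
Stream A: 20, 23, 26, 29, 32, 35. Adding 3 each time.
Stream B: 49, 64, ?, 100, 121, 144. Consecutive squares n² from n = 7.
Stream B's pattern makes the blank 81.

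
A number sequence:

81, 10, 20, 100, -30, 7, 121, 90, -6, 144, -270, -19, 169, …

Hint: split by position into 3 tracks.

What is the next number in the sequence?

Read the sequence 3 terms at a time; column i is its own pattern.
Stream A is 81, 100, 121, 144, 169, which is the squares 9², 10², 11², ….
Stream B is 10, -30, 90, -270, which is a geometric progression (common ratio -3).
Stream C is 20, 7, -6, -19, which is arithmetic, step −13.
Position 14 → stream B, term 5 = 810.

810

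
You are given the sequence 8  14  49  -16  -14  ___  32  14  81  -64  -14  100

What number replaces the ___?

64

Read the sequence 3 terms at a time; column i is its own pattern.
Subsequence A: 8, -16, 32, -64 (geometric with ratio -2).
Subsequence B: 14, -14, 14, -14 (oscillating between 14 and -14).
Subsequence C: 49, ?, 81, 100 (perfect squares starting at 7²).
Subsequence C's pattern makes the blank 64.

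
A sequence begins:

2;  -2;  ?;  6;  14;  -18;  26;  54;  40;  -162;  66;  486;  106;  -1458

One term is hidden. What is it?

Taking every 2nd term gives 2 separate tracks.
Track A: 2, ?, 14, 26, 40, 66, 106 (each term equals the sum of the previous two).
Track B: -2, 6, -18, 54, -162, 486, -1458 (geometric with ratio -3).
Track A's pattern makes the blank 12.

12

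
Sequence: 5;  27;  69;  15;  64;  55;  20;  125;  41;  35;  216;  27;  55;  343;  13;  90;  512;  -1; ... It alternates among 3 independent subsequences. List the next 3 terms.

145, 729, -15

Read the sequence 3 terms at a time; column i is its own pattern.
Track A is 5, 15, 20, 35, 55, 90, which is each term equals the sum of the previous two.
Track B is 27, 64, 125, 216, 343, 512, which is consecutive cubes n³ from n = 3.
Track C is 69, 55, 41, 27, 13, -1, which is arithmetic, step −14.
Position 19 → track A, term 7 = 145.
Position 20 falls in track B as its term 7, giving 729.
Position 21 falls in track C as its term 7, giving -15.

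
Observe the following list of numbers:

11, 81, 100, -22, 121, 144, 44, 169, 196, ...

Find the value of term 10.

Reading positions in blocks of 3 reveals the pattern ABB — 2 tracks woven together.
Stream A = 11, -22, 44: a geometric progression (common ratio -2).
Stream B = 81, 100, 121, 144, 169, 196: consecutive squares n² from n = 9.
Position 10 falls in stream A as its term 4, giving -88.

-88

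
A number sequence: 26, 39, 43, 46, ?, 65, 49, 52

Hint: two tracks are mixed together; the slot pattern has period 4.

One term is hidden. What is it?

The slot pattern repeats as AABB (period 4), so there are 2 interleaved tracks.
Subsequence A: 26, 39, ?, 65 (arithmetic, step +13).
Subsequence B: 43, 46, 49, 52 (linear: a_n = 40 + 3·n).
Subsequence A's pattern makes the blank 52.

52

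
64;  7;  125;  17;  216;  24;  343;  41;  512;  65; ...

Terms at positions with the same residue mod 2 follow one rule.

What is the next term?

729

The terms cycle through 2 interleaved subsequences.
Subsequence A: 64, 125, 216, 343, 512 — perfect cubes starting at 4³.
Subsequence B: 7, 17, 24, 41, 65 — a Fibonacci-like recurrence a_n = a_{n-1} + a_{n-2}.
Term 11 comes from subsequence A (its 6th entry): 729.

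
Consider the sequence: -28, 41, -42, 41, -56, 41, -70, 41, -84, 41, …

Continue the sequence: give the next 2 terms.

The terms cycle through 2 interleaved subsequences.
Subsequence A: -28, -42, -56, -70, -84 (arithmetic, step −14).
Subsequence B: 41, 41, 41, 41, 41 (the constant sequence 41).
Position 11 → subsequence A, term 6 = -98.
Position 12 falls in subsequence B as its term 6, giving 41.

-98, 41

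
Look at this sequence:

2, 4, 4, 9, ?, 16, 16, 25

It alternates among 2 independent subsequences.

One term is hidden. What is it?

8

Split by position mod 2 into 2 tracks.
Track A: 2, 4, ?, 16. Powers of 2.
Track B: 4, 9, 16, 25. Consecutive squares n² from n = 2.
So the missing entry in track A is 8.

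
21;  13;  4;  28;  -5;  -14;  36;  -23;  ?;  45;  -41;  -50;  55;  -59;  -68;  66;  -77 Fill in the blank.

Reading positions in blocks of 3 reveals the pattern ABB — 2 tracks woven together.
Subsequence A is 21, 28, 36, 45, 55, 66, which is triangular numbers n(n+1)/2 for n = 6, 7, ….
Subsequence B is 13, 4, -5, -14, -23, ?, -41, -50, -59, -68, -77, which is arithmetic, step −9.
So the missing entry in subsequence B is -32.

-32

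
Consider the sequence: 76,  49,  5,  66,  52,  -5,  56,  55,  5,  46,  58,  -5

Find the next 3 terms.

Split by position mod 3 into 3 tracks.
Subsequence A is 76, 66, 56, 46, which is arithmetic, step −10.
Subsequence B is 49, 52, 55, 58, which is arithmetic, step +3.
Subsequence C is 5, -5, 5, -5, which is oscillating between 5 and -5.
Position 13 → subsequence A, term 5 = 36.
Position 14 → subsequence B, term 5 = 61.
Term 15 comes from subsequence C (its 5th entry): 5.

36, 61, 5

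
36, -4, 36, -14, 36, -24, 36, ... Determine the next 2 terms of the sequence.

Taking every 2nd term gives 2 separate tracks.
Track A: 36, 36, 36, 36 (always 36).
Track B: -4, -14, -24 (subtracting 10 each time).
Position 8 → track B, term 4 = -34.
Position 9 → track A, term 5 = 36.

-34, 36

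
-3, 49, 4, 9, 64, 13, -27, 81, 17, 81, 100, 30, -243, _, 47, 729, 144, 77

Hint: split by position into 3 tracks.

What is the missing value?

121

Split by position mod 3: positions 1, 4, 7, … form one track, and each other residue class forms its own.
Subsequence A: -3, 9, -27, 81, -243, 729 (a geometric progression (common ratio -3)).
Subsequence B: 49, 64, 81, 100, ?, 144 (consecutive squares n² from n = 7).
Subsequence C: 4, 13, 17, 30, 47, 77 (a Fibonacci-like recurrence a_n = a_{n-1} + a_{n-2}).
Subsequence B's pattern makes the blank 121.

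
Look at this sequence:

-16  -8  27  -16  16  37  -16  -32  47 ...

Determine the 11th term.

Split by position mod 3: positions 1, 4, 7, … form one track, and each other residue class forms its own.
Track A is -16, -16, -16, which is constant -16.
Track B is -8, 16, -32, which is multiplying by -2 each time.
Track C is 27, 37, 47, which is adding 10 each time.
Term 11 comes from track B (its 4th entry): 64.

64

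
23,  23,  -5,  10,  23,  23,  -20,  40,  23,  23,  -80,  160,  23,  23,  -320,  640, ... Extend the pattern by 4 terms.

23, 23, -1280, 2560

Reading positions in blocks of 4 reveals the pattern AABB — 2 tracks woven together.
Track A: 23, 23, 23, 23, 23, 23, 23, 23 (constant 23).
Track B: -5, 10, -20, 40, -80, 160, -320, 640 (multiplying by -2 each time).
Position 17 falls in track A as its term 9, giving 23.
Position 18 falls in track A as its term 10, giving 23.
The 19th slot belongs to track B; its 9th term is -1280.
The 20th slot belongs to track B; its 10th term is 2560.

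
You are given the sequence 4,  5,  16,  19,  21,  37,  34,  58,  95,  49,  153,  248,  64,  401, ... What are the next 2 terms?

649, 79

Positions follow the repeating pattern ABB; grouping by letter gives 2 tracks.
Track A = 4, 19, 34, 49, 64: linear: a_n = -11 + 15·n.
Track B = 5, 16, 21, 37, 58, 95, 153, 248, 401: Fibonacci-style (each term is the sum of the two before it).
Term 15 comes from track B (its 10th entry): 649.
Term 16 comes from track A (its 6th entry): 79.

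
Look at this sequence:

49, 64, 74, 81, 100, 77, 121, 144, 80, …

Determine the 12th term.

83

The slot pattern repeats as AAB (period 3), so there are 2 interleaved tracks.
Track A: 49, 64, 81, 100, 121, 144 (perfect squares starting at 7²).
Track B: 74, 77, 80 (arithmetic, step +3).
The 12th slot belongs to track B; its 4th term is 83.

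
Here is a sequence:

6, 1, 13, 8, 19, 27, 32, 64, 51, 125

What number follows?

83

Split by position mod 2 into 2 tracks.
Track A is 6, 13, 19, 32, 51, which is each term equals the sum of the previous two.
Track B is 1, 8, 27, 64, 125, which is consecutive cubes n³ from n = 1.
Position 11 → track A, term 6 = 83.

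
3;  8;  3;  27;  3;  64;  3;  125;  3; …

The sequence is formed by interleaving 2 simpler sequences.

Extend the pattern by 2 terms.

216, 3

Split by position mod 2 into 2 tracks.
Stream A: 3, 3, 3, 3, 3. The constant sequence 3.
Stream B: 8, 27, 64, 125. Consecutive cubes n³ from n = 2.
Position 10 → stream B, term 5 = 216.
The 11th slot belongs to stream A; its 6th term is 3.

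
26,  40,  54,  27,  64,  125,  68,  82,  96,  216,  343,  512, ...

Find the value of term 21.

180

The slot pattern repeats as AAABBB (period 6), so there are 2 interleaved tracks.
Track A: 26, 40, 54, 68, 82, 96. Adding 14 each time.
Track B: 27, 64, 125, 216, 343, 512. Consecutive cubes n³ from n = 3.
Position 21 → track A, term 12 = 180.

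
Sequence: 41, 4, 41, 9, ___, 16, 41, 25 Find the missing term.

Odd-indexed and even-indexed terms follow separate rules.
Track A: 41, 41, ?, 41. The constant sequence 41.
Track B: 4, 9, 16, 25. Consecutive squares n² from n = 2.
Track A's pattern makes the blank 41.

41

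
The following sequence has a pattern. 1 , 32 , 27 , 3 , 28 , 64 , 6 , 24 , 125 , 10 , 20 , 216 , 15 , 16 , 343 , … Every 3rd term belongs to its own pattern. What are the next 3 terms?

21, 12, 512

Split by position mod 3 into 3 tracks.
Track A is 1, 3, 6, 10, 15, which is the triangular numbers T_1, T_2, ….
Track B is 32, 28, 24, 20, 16, which is subtracting 4 each time.
Track C is 27, 64, 125, 216, 343, which is consecutive cubes n³ from n = 3.
The 16th slot belongs to track A; its 6th term is 21.
Position 17 falls in track B as its term 6, giving 12.
Position 18 → track C, term 6 = 512.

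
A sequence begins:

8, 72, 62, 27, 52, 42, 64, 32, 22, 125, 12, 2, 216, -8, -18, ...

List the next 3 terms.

343, -28, -38

The slot pattern repeats as ABB (period 3), so there are 2 interleaved tracks.
Stream A: 8, 27, 64, 125, 216. Consecutive cubes n³ from n = 2.
Stream B: 72, 62, 52, 42, 32, 22, 12, 2, -8, -18. Arithmetic, step −10.
Position 16 falls in stream A as its term 6, giving 343.
The 17th slot belongs to stream B; its 11th term is -28.
Position 18 falls in stream B as its term 12, giving -38.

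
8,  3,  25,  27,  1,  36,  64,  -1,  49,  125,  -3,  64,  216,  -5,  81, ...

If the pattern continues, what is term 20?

Split by position mod 3 into 3 tracks.
Track A = 8, 27, 64, 125, 216: consecutive cubes n³ from n = 2.
Track B = 3, 1, -1, -3, -5: arithmetic with common difference −2.
Track C = 25, 36, 49, 64, 81: consecutive squares n² from n = 5.
Position 20 → track B, term 7 = -9.

-9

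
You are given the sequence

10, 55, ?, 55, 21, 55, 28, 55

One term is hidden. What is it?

Positions 1, 3, 5, … form one subsequence and positions 2, 4, 6, … form another.
Track A = 10, ?, 21, 28: triangular numbers n(n+1)/2 for n = 4, 5, ….
Track B = 55, 55, 55, 55: always 55.
So the missing entry in track A is 15.

15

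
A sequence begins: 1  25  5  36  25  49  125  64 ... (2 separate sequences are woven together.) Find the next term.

625

Split by position mod 2 into 2 tracks.
Stream A: 1, 5, 25, 125 — successive powers of 5.
Stream B: 25, 36, 49, 64 — consecutive squares n² from n = 5.
Position 9 falls in stream A as its term 5, giving 625.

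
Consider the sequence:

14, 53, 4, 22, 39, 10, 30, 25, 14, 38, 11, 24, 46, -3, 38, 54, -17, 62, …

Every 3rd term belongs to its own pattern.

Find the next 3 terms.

62, -31, 100

The terms cycle through 3 interleaved subsequences.
Track A = 14, 22, 30, 38, 46, 54: arithmetic with common difference +8.
Track B = 53, 39, 25, 11, -3, -17: subtracting 14 each time.
Track C = 4, 10, 14, 24, 38, 62: Fibonacci-style (each term is the sum of the two before it).
Position 19 falls in track A as its term 7, giving 62.
The 20th slot belongs to track B; its 7th term is -31.
Term 21 comes from track C (its 7th entry): 100.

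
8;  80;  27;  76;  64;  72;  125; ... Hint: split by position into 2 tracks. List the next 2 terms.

Odd-indexed and even-indexed terms follow separate rules.
Track A = 8, 27, 64, 125: consecutive cubes n³ from n = 2.
Track B = 80, 76, 72: subtracting 4 each time.
Term 8 comes from track B (its 4th entry): 68.
The 9th slot belongs to track A; its 5th term is 216.

68, 216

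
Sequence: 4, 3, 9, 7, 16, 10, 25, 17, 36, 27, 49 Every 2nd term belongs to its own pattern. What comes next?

Split by position mod 2 into 2 tracks.
Track A: 4, 9, 16, 25, 36, 49 (perfect squares starting at 2²).
Track B: 3, 7, 10, 17, 27 (Fibonacci-style (each term is the sum of the two before it)).
Term 12 comes from track B (its 6th entry): 44.

44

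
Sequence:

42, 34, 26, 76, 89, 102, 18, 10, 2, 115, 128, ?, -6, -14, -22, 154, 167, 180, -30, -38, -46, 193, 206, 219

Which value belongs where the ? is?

141

Positions follow the repeating pattern AAABBB; grouping by letter gives 2 tracks.
Track A: 42, 34, 26, 18, 10, 2, -6, -14, -22, -30, -38, -46 (linear: a_n = 50 − 8·n).
Track B: 76, 89, 102, 115, 128, ?, 154, 167, 180, 193, 206, 219 (adding 13 each time).
Track B's pattern makes the blank 141.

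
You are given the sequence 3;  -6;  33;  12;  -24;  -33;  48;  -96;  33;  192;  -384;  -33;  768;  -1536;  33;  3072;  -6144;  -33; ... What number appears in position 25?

Positions follow the repeating pattern AAB; grouping by letter gives 2 tracks.
Stream A = 3, -6, 12, -24, 48, -96, 192, -384, 768, -1536, 3072, -6144: multiplying by -2 each time.
Stream B = 33, -33, 33, -33, 33, -33: the oscillation 33·(−1)^(n+1).
Position 25 → stream A, term 17 = 196608.

196608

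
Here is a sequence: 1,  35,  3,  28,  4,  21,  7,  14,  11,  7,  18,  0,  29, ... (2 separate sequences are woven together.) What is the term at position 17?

Odd-indexed and even-indexed terms follow separate rules.
Subsequence A: 1, 3, 4, 7, 11, 18, 29. A Fibonacci-like recurrence a_n = a_{n-1} + a_{n-2}.
Subsequence B: 35, 28, 21, 14, 7, 0. Arithmetic, step −7.
Term 17 comes from subsequence A (its 9th entry): 76.

76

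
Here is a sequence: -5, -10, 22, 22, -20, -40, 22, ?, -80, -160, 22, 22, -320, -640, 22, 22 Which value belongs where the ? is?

22

Reading positions in blocks of 4 reveals the pattern AABB — 2 tracks woven together.
Subsequence A = -5, -10, -20, -40, -80, -160, -320, -640: geometric, ×2 each step.
Subsequence B = 22, 22, 22, ?, 22, 22, 22, 22: constant 22.
Filling subsequence B at index 4 by its rule yields 22.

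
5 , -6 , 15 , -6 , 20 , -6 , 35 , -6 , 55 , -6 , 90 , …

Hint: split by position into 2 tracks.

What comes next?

-6

The terms cycle through 2 interleaved subsequences.
Track A: 5, 15, 20, 35, 55, 90. A Fibonacci-like recurrence a_n = a_{n-1} + a_{n-2}.
Track B: -6, -6, -6, -6, -6. Constant -6.
Position 12 falls in track B as its term 6, giving -6.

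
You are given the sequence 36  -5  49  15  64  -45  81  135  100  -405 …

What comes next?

The terms cycle through 2 interleaved subsequences.
Track A: 36, 49, 64, 81, 100 — the squares 6², 7², 8², ….
Track B: -5, 15, -45, 135, -405 — a geometric progression (common ratio -3).
The 11th slot belongs to track A; its 6th term is 121.

121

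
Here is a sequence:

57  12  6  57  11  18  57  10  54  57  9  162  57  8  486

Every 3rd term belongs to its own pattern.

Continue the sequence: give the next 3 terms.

57, 7, 1458

Taking every 3rd term gives 3 separate tracks.
Track A = 57, 57, 57, 57, 57: the constant sequence 57.
Track B = 12, 11, 10, 9, 8: linear: a_n = 13 − n.
Track C = 6, 18, 54, 162, 486: multiplying by 3 each time.
Position 16 → track A, term 6 = 57.
The 17th slot belongs to track B; its 6th term is 7.
Position 18 falls in track C as its term 6, giving 1458.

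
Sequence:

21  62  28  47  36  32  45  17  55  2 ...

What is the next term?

66

Positions 1, 3, 5, … form one subsequence and positions 2, 4, 6, … form another.
Track A: 21, 28, 36, 45, 55 (triangular numbers n(n+1)/2 for n = 6, 7, …).
Track B: 62, 47, 32, 17, 2 (arithmetic, step −15).
Term 11 comes from track A (its 6th entry): 66.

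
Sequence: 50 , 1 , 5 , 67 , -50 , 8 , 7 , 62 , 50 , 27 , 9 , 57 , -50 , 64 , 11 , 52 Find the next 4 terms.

Taking every 4th term gives 4 separate tracks.
Track A: 50, -50, 50, -50. Alternating ±50.
Track B: 1, 8, 27, 64. Perfect cubes starting at 1³.
Track C: 5, 7, 9, 11. Linear: a_n = 3 + 2·n.
Track D: 67, 62, 57, 52. Arithmetic with common difference −5.
Position 17 → track A, term 5 = 50.
Position 18 → track B, term 5 = 125.
The 19th slot belongs to track C; its 5th term is 13.
The 20th slot belongs to track D; its 5th term is 47.

50, 125, 13, 47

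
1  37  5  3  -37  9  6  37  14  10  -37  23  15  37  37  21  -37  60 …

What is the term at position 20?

37

Split by position mod 3: positions 1, 4, 7, … form one track, and each other residue class forms its own.
Track A: 1, 3, 6, 10, 15, 21 (triangular numbers n(n+1)/2 for n = 1, 2, …).
Track B: 37, -37, 37, -37, 37, -37 (alternating ±37).
Track C: 5, 9, 14, 23, 37, 60 (each term equals the sum of the previous two).
Position 20 falls in track B as its term 7, giving 37.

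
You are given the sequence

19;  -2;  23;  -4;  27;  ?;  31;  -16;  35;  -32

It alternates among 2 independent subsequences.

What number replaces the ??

-8

Taking every 2nd term gives 2 separate tracks.
Subsequence A: 19, 23, 27, 31, 35 (arithmetic with common difference +4).
Subsequence B: -2, -4, ?, -16, -32 (geometric with ratio 2).
Subsequence B's pattern makes the blank -8.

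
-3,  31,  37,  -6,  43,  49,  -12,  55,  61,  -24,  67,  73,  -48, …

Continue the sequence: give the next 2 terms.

Positions follow the repeating pattern ABB; grouping by letter gives 2 tracks.
Track A: -3, -6, -12, -24, -48 — multiplying by 2 each time.
Track B: 31, 37, 43, 49, 55, 61, 67, 73 — arithmetic, step +6.
Position 14 → track B, term 9 = 79.
Position 15 → track B, term 10 = 85.

79, 85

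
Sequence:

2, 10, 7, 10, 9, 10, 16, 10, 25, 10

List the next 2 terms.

41, 10

Positions 1, 3, 5, … form one subsequence and positions 2, 4, 6, … form another.
Track A: 2, 7, 9, 16, 25. Each term equals the sum of the previous two.
Track B: 10, 10, 10, 10, 10. The constant sequence 10.
Term 11 comes from track A (its 6th entry): 41.
Position 12 → track B, term 6 = 10.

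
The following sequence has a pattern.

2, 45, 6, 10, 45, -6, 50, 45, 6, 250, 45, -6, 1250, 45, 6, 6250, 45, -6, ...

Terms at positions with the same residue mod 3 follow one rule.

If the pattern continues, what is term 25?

781250

Split by position mod 3 into 3 tracks.
Stream A: 2, 10, 50, 250, 1250, 6250. Geometric, ×5 each step.
Stream B: 45, 45, 45, 45, 45, 45. The constant sequence 45.
Stream C: 6, -6, 6, -6, 6, -6. The oscillation 6·(−1)^(n+1).
Term 25 comes from stream A (its 9th entry): 781250.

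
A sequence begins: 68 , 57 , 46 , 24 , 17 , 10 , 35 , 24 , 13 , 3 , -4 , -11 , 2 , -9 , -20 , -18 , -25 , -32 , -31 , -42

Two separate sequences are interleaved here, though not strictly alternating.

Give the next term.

-53

Reading positions in blocks of 6 reveals the pattern AAABBB — 2 tracks woven together.
Stream A: 68, 57, 46, 35, 24, 13, 2, -9, -20, -31, -42 — subtracting 11 each time.
Stream B: 24, 17, 10, 3, -4, -11, -18, -25, -32 — arithmetic, step −7.
Position 21 → stream A, term 12 = -53.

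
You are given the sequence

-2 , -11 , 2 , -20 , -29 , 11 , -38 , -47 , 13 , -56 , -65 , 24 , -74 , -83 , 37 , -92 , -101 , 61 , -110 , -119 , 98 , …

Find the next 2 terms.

Reading positions in blocks of 3 reveals the pattern AAB — 2 tracks woven together.
Track A: -2, -11, -20, -29, -38, -47, -56, -65, -74, -83, -92, -101, -110, -119 — arithmetic, step −9.
Track B: 2, 11, 13, 24, 37, 61, 98 — a Fibonacci-like recurrence a_n = a_{n-1} + a_{n-2}.
Position 22 falls in track A as its term 15, giving -128.
The 23rd slot belongs to track A; its 16th term is -137.

-128, -137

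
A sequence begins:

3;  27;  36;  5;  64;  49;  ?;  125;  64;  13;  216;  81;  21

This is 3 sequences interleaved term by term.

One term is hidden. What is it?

Taking every 3rd term gives 3 separate tracks.
Track A is 3, 5, ?, 13, 21, which is a Fibonacci-like recurrence a_n = a_{n-1} + a_{n-2}.
Track B is 27, 64, 125, 216, which is perfect cubes starting at 3³.
Track C is 36, 49, 64, 81, which is the squares 6², 7², 8², ….
Filling track A at index 3 by its rule yields 8.

8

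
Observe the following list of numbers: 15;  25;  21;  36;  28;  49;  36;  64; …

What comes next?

Odd-indexed and even-indexed terms follow separate rules.
Track A: 15, 21, 28, 36. The triangular numbers T_5, T_6, ….
Track B: 25, 36, 49, 64. Consecutive squares n² from n = 5.
Position 9 falls in track A as its term 5, giving 45.

45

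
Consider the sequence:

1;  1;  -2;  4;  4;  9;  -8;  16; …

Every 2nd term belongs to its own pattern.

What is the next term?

Odd-indexed and even-indexed terms follow separate rules.
Track A is 1, -2, 4, -8, which is geometric with ratio -2.
Track B is 1, 4, 9, 16, which is consecutive squares n² from n = 1.
Position 9 → track A, term 5 = 16.

16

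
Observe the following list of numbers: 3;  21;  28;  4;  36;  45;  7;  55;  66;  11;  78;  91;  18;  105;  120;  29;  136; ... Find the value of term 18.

Reading positions in blocks of 3 reveals the pattern ABB — 2 tracks woven together.
Subsequence A: 3, 4, 7, 11, 18, 29 — each term equals the sum of the previous two.
Subsequence B: 21, 28, 36, 45, 55, 66, 78, 91, 105, 120, 136 — triangular numbers starting at T_6.
Position 18 → subsequence B, term 12 = 153.

153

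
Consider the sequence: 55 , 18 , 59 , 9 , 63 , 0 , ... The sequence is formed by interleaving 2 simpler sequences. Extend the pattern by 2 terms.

Split by position mod 2 into 2 tracks.
Subsequence A is 55, 59, 63, which is arithmetic with common difference +4.
Subsequence B is 18, 9, 0, which is subtracting 9 each time.
Position 7 → subsequence A, term 4 = 67.
The 8th slot belongs to subsequence B; its 4th term is -9.

67, -9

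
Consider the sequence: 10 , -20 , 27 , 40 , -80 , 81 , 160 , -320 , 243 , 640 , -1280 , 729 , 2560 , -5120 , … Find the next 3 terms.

The slot pattern repeats as AAB (period 3), so there are 2 interleaved tracks.
Subsequence A: 10, -20, 40, -80, 160, -320, 640, -1280, 2560, -5120 — geometric, ×-2 each step.
Subsequence B: 27, 81, 243, 729 — successive powers of 3.
Term 15 comes from subsequence B (its 5th entry): 2187.
Position 16 falls in subsequence A as its term 11, giving 10240.
Position 17 → subsequence A, term 12 = -20480.

2187, 10240, -20480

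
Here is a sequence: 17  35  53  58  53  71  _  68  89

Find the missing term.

Reading positions in blocks of 4 reveals the pattern AABB — 2 tracks woven together.
Stream A: 17, 35, 53, 71, 89 (adding 18 each time).
Stream B: 53, 58, ?, 68 (adding 5 each time).
Stream B's pattern makes the blank 63.

63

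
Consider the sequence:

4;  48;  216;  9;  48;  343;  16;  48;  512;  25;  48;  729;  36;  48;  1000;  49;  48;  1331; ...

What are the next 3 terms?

64, 48, 1728

Taking every 3rd term gives 3 separate tracks.
Track A: 4, 9, 16, 25, 36, 49 — perfect squares starting at 2².
Track B: 48, 48, 48, 48, 48, 48 — always 48.
Track C: 216, 343, 512, 729, 1000, 1331 — consecutive cubes n³ from n = 6.
Position 19 → track A, term 7 = 64.
Term 20 comes from track B (its 7th entry): 48.
Position 21 falls in track C as its term 7, giving 1728.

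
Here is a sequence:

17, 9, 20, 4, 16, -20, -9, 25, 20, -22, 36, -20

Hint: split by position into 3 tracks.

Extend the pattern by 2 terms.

-35, 49

Split by position mod 3 into 3 tracks.
Stream A: 17, 4, -9, -22. Linear: a_n = 30 − 13·n.
Stream B: 9, 16, 25, 36. The squares 3², 4², 5², ….
Stream C: 20, -20, 20, -20. Oscillating between 20 and -20.
Position 13 falls in stream A as its term 5, giving -35.
Position 14 falls in stream B as its term 5, giving 49.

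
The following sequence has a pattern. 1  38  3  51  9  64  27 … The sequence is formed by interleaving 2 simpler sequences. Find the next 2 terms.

Odd-indexed and even-indexed terms follow separate rules.
Track A: 1, 3, 9, 27 (successive powers of 3).
Track B: 38, 51, 64 (adding 13 each time).
The 8th slot belongs to track B; its 4th term is 77.
The 9th slot belongs to track A; its 5th term is 81.

77, 81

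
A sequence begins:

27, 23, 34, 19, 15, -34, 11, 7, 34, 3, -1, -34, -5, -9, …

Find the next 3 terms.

34, -13, -17

Reading positions in blocks of 3 reveals the pattern AAB — 2 tracks woven together.
Subsequence A = 27, 23, 19, 15, 11, 7, 3, -1, -5, -9: arithmetic, step −4.
Subsequence B = 34, -34, 34, -34: alternating ±34.
Term 15 comes from subsequence B (its 5th entry): 34.
Position 16 → subsequence A, term 11 = -13.
Position 17 falls in subsequence A as its term 12, giving -17.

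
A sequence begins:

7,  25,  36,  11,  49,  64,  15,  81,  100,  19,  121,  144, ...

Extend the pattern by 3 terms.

23, 169, 196

Positions follow the repeating pattern ABB; grouping by letter gives 2 tracks.
Stream A: 7, 11, 15, 19 — linear: a_n = 3 + 4·n.
Stream B: 25, 36, 49, 64, 81, 100, 121, 144 — the squares 5², 6², 7², ….
Term 13 comes from stream A (its 5th entry): 23.
Term 14 comes from stream B (its 9th entry): 169.
The 15th slot belongs to stream B; its 10th term is 196.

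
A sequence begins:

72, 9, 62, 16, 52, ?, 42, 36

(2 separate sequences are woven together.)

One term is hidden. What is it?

25

Taking every 2nd term gives 2 separate tracks.
Subsequence A: 72, 62, 52, 42 — linear: a_n = 82 − 10·n.
Subsequence B: 9, 16, ?, 36 — perfect squares starting at 3².
Subsequence B's pattern makes the blank 25.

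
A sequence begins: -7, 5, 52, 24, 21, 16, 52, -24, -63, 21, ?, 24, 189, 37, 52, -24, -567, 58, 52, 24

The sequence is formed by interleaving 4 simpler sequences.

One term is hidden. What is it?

52

Split by position mod 4 into 4 tracks.
Subsequence A: -7, 21, -63, 189, -567. Geometric with ratio -3.
Subsequence B: 5, 16, 21, 37, 58. A Fibonacci-like recurrence a_n = a_{n-1} + a_{n-2}.
Subsequence C: 52, 52, ?, 52, 52. Always 52.
Subsequence D: 24, -24, 24, -24, 24. The oscillation 24·(−1)^(n+1).
Filling subsequence C at index 3 by its rule yields 52.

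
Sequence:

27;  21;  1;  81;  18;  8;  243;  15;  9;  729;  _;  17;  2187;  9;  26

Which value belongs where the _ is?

12

The terms cycle through 3 interleaved subsequences.
Stream A: 27, 81, 243, 729, 2187 (powers of 3).
Stream B: 21, 18, 15, ?, 9 (arithmetic, step −3).
Stream C: 1, 8, 9, 17, 26 (Fibonacci-style (each term is the sum of the two before it)).
The gap is stream B's term 4; the rule gives 12.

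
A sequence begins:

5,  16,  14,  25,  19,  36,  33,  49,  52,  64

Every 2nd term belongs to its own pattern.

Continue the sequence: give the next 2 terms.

Split by position mod 2 into 2 tracks.
Stream A: 5, 14, 19, 33, 52 (Fibonacci-style (each term is the sum of the two before it)).
Stream B: 16, 25, 36, 49, 64 (perfect squares starting at 4²).
Term 11 comes from stream A (its 6th entry): 85.
The 12th slot belongs to stream B; its 6th term is 81.

85, 81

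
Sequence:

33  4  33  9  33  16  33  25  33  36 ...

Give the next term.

Taking every 2nd term gives 2 separate tracks.
Track A is 33, 33, 33, 33, 33, which is the constant sequence 33.
Track B is 4, 9, 16, 25, 36, which is consecutive squares n² from n = 2.
Position 11 → track A, term 6 = 33.

33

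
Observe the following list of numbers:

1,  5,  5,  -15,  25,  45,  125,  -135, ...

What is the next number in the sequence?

625

Positions 1, 3, 5, … form one subsequence and positions 2, 4, 6, … form another.
Subsequence A: 1, 5, 25, 125 — powers 5^0, 5^1, 5^2, ….
Subsequence B: 5, -15, 45, -135 — a geometric progression (common ratio -3).
The 9th slot belongs to subsequence A; its 5th term is 625.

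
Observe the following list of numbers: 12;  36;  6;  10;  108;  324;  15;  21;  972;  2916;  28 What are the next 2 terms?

Reading positions in blocks of 4 reveals the pattern AABB — 2 tracks woven together.
Track A: 12, 36, 108, 324, 972, 2916 (geometric, ×3 each step).
Track B: 6, 10, 15, 21, 28 (the triangular numbers T_3, T_4, …).
The 12th slot belongs to track B; its 6th term is 36.
The 13th slot belongs to track A; its 7th term is 8748.

36, 8748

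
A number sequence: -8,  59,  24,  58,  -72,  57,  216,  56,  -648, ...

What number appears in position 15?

17496

Odd-indexed and even-indexed terms follow separate rules.
Track A: -8, 24, -72, 216, -648. Geometric, ×-3 each step.
Track B: 59, 58, 57, 56. Linear: a_n = 60 − n.
Term 15 comes from track A (its 8th entry): 17496.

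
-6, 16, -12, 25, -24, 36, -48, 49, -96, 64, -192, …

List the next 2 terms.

Taking every 2nd term gives 2 separate tracks.
Subsequence A is -6, -12, -24, -48, -96, -192, which is geometric with ratio 2.
Subsequence B is 16, 25, 36, 49, 64, which is perfect squares starting at 4².
Position 12 falls in subsequence B as its term 6, giving 81.
The 13th slot belongs to subsequence A; its 7th term is -384.

81, -384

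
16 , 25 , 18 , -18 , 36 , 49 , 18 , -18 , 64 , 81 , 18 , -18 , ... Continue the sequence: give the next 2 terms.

100, 121

Reading positions in blocks of 4 reveals the pattern AABB — 2 tracks woven together.
Track A = 16, 25, 36, 49, 64, 81: consecutive squares n² from n = 4.
Track B = 18, -18, 18, -18, 18, -18: oscillating between 18 and -18.
The 13th slot belongs to track A; its 7th term is 100.
Position 14 falls in track A as its term 8, giving 121.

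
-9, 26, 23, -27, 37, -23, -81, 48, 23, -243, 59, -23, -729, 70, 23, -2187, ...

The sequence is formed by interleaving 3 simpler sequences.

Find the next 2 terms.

81, -23

Split by position mod 3: positions 1, 4, 7, … form one track, and each other residue class forms its own.
Track A: -9, -27, -81, -243, -729, -2187. Geometric, ×3 each step.
Track B: 26, 37, 48, 59, 70. Arithmetic, step +11.
Track C: 23, -23, 23, -23, 23. Oscillating between 23 and -23.
Position 17 → track B, term 6 = 81.
The 18th slot belongs to track C; its 6th term is -23.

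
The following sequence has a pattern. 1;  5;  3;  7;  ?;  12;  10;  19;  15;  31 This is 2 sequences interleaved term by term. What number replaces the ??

Odd-indexed and even-indexed terms follow separate rules.
Subsequence A = 1, 3, ?, 10, 15: the triangular numbers T_1, T_2, ….
Subsequence B = 5, 7, 12, 19, 31: a Fibonacci-like recurrence a_n = a_{n-1} + a_{n-2}.
The gap is subsequence A's term 3; the rule gives 6.

6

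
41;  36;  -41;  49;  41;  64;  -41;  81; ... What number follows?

41

Odd-indexed and even-indexed terms follow separate rules.
Track A is 41, -41, 41, -41, which is alternating ±41.
Track B is 36, 49, 64, 81, which is perfect squares starting at 6².
Term 9 comes from track A (its 5th entry): 41.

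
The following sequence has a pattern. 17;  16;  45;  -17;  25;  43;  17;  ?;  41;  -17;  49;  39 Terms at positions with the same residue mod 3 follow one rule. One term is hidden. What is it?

36

The terms cycle through 3 interleaved subsequences.
Subsequence A is 17, -17, 17, -17, which is oscillating between 17 and -17.
Subsequence B is 16, 25, ?, 49, which is consecutive squares n² from n = 4.
Subsequence C is 45, 43, 41, 39, which is subtracting 2 each time.
So the missing entry in subsequence B is 36.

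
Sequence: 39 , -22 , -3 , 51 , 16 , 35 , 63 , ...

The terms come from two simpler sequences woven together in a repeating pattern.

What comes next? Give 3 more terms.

54, 73, 75

Positions follow the repeating pattern ABB; grouping by letter gives 2 tracks.
Track A is 39, 51, 63, which is arithmetic, step +12.
Track B is -22, -3, 16, 35, which is arithmetic, step +19.
Position 8 falls in track B as its term 5, giving 54.
The 9th slot belongs to track B; its 6th term is 73.
The 10th slot belongs to track A; its 4th term is 75.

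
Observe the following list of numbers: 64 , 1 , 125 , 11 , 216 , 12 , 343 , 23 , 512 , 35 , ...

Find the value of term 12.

58

Positions 1, 3, 5, … form one subsequence and positions 2, 4, 6, … form another.
Subsequence A: 64, 125, 216, 343, 512 (consecutive cubes n³ from n = 4).
Subsequence B: 1, 11, 12, 23, 35 (Fibonacci-style (each term is the sum of the two before it)).
Position 12 falls in subsequence B as its term 6, giving 58.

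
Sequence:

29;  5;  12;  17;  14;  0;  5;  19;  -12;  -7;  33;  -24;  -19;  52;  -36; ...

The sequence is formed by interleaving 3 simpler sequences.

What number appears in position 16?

-31

Split by position mod 3: positions 1, 4, 7, … form one track, and each other residue class forms its own.
Subsequence A: 29, 17, 5, -7, -19 — arithmetic with common difference −12.
Subsequence B: 5, 14, 19, 33, 52 — Fibonacci-style (each term is the sum of the two before it).
Subsequence C: 12, 0, -12, -24, -36 — arithmetic, step −12.
Position 16 → subsequence A, term 6 = -31.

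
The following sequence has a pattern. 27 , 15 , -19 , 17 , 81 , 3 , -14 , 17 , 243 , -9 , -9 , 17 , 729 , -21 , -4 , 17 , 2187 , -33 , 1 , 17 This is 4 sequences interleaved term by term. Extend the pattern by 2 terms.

Split by position mod 4: positions 1, 5, 9, … form one track, and each other residue class forms its own.
Track A is 27, 81, 243, 729, 2187, which is successive powers of 3.
Track B is 15, 3, -9, -21, -33, which is subtracting 12 each time.
Track C is -19, -14, -9, -4, 1, which is linear: a_n = -24 + 5·n.
Track D is 17, 17, 17, 17, 17, which is always 17.
Term 21 comes from track A (its 6th entry): 6561.
Term 22 comes from track B (its 6th entry): -45.

6561, -45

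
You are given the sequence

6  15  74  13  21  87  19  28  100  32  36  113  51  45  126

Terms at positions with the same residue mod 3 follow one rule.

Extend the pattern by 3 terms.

83, 55, 139

Split by position mod 3 into 3 tracks.
Stream A = 6, 13, 19, 32, 51: Fibonacci-style (each term is the sum of the two before it).
Stream B = 15, 21, 28, 36, 45: triangular numbers starting at T_5.
Stream C = 74, 87, 100, 113, 126: adding 13 each time.
Position 16 → stream A, term 6 = 83.
Term 17 comes from stream B (its 6th entry): 55.
The 18th slot belongs to stream C; its 6th term is 139.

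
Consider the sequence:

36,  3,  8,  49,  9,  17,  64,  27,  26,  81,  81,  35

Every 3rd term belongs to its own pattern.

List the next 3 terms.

100, 243, 44

Split by position mod 3 into 3 tracks.
Subsequence A: 36, 49, 64, 81. Consecutive squares n² from n = 6.
Subsequence B: 3, 9, 27, 81. Successive powers of 3.
Subsequence C: 8, 17, 26, 35. Linear: a_n = -1 + 9·n.
Term 13 comes from subsequence A (its 5th entry): 100.
Term 14 comes from subsequence B (its 5th entry): 243.
Term 15 comes from subsequence C (its 5th entry): 44.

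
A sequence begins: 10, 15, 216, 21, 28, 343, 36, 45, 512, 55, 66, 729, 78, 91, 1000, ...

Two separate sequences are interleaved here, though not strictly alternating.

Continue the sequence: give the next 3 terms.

Positions follow the repeating pattern AAB; grouping by letter gives 2 tracks.
Stream A = 10, 15, 21, 28, 36, 45, 55, 66, 78, 91: triangular numbers starting at T_4.
Stream B = 216, 343, 512, 729, 1000: perfect cubes starting at 6³.
Position 16 → stream A, term 11 = 105.
Position 17 falls in stream A as its term 12, giving 120.
Position 18 falls in stream B as its term 6, giving 1331.

105, 120, 1331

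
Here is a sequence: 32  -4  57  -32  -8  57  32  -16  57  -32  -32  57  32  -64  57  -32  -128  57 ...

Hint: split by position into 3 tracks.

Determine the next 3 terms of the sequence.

Split by position mod 3: positions 1, 4, 7, … form one track, and each other residue class forms its own.
Subsequence A: 32, -32, 32, -32, 32, -32 — alternating ±32.
Subsequence B: -4, -8, -16, -32, -64, -128 — multiplying by 2 each time.
Subsequence C: 57, 57, 57, 57, 57, 57 — always 57.
Position 19 falls in subsequence A as its term 7, giving 32.
The 20th slot belongs to subsequence B; its 7th term is -256.
The 21st slot belongs to subsequence C; its 7th term is 57.

32, -256, 57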